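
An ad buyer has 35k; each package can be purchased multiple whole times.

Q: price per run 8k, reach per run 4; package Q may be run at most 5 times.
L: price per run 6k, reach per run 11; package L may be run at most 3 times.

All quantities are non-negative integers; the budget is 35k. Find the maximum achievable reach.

41

Take 2×Q and 3×L: price 34 ≤ 35, reach 2·4 + 3·11 = 41.
L has the best ratio (11/6) and is taken to its limit of 3; remaining capacity is filled optimally with the others.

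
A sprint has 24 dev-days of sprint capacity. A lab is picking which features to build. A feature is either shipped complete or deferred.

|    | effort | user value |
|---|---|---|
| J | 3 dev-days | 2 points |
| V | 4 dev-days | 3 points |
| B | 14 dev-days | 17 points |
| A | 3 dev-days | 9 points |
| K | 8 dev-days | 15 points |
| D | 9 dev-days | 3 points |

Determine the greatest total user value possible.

Take B and K: effort 14 + 8 = 22 ≤ 24, user value 17 + 15 = 32.
No other feasible combination does better.

32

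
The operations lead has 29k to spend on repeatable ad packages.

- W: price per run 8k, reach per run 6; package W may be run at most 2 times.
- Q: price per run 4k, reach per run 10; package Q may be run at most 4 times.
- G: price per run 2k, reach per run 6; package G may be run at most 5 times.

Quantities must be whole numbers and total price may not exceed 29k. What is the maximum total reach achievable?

This is a bounded integer knapsack.
G has the best ratio (6/2); taking only G gives at most 5×6 = 30 (stopped by the supply cap of 5).
Mixing does better — 4×Q and 5×G: price 26 ≤ 29, reach 4·10 + 5·6 = 70.

70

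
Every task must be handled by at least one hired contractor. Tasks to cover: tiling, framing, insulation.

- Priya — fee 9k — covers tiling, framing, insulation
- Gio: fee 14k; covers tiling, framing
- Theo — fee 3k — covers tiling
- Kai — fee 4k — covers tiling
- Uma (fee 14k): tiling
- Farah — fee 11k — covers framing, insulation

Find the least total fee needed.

9

Priya alone covers tiling, framing, insulation — every task.
Total fee: 9.
No cover costs less than 9.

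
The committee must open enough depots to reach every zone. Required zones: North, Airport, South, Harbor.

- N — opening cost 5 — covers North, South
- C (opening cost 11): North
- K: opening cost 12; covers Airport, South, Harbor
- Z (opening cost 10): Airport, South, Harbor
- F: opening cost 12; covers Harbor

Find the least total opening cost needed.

This is a weighted set-cover instance.
Choose N and Z: together they cover North, Airport, South, Harbor — every zone.
Total opening cost: 5 + 10 = 15.
No cover costs less than 15.

15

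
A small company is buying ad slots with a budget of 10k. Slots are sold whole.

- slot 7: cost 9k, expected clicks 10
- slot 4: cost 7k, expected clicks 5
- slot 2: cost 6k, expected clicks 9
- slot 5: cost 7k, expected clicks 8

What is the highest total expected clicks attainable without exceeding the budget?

10

slot 7: cost 9 ≤ 10, expected clicks 10.
slot 5: cost 7 ≤ 10, expected clicks 8.
slot 2: cost 6 ≤ 10, expected clicks 9.
Best is slot 7 with total expected clicks 10.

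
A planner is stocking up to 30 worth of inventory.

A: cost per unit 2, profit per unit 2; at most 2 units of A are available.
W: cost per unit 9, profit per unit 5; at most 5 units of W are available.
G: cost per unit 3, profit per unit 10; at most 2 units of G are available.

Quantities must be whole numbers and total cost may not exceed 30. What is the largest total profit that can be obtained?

34

Take 2×A, 2×W, and 2×G: cost 28 ≤ 30, profit 2·2 + 2·5 + 2·10 = 34.
G has the best ratio (10/3) and is taken to its limit of 2; remaining capacity is filled optimally with the others.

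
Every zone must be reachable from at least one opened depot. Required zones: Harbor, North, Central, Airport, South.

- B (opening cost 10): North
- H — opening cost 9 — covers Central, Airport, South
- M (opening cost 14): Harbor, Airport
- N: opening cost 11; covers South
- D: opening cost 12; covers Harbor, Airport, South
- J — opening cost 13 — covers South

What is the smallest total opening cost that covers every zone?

31

This is a weighted set-cover instance.
Choose B, H, and D: together they cover Harbor, North, Central, Airport, South — every zone.
Total opening cost: 10 + 9 + 12 = 31.
No cover costs less than 31.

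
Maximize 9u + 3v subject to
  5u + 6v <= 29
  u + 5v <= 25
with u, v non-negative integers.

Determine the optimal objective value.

45

The continuous relaxation peaks at (5.8, 0) with value 52.20; rounding to a feasible lattice point costs some objective.
(u,v)=(5,0): 5·5+6·0=25≤29, 1·5+5·0=5≤25, objective 45.
(u,v)=(4,1): 5·4+6·1=26≤29, 1·4+5·1=9≤25, objective 39.
Maximum is 45 at (u,v)=(5,0).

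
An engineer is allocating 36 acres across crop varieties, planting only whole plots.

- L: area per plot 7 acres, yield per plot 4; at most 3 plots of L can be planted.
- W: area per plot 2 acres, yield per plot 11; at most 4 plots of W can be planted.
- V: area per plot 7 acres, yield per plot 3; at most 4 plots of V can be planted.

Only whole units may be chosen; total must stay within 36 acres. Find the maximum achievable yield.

59

Take 3×L, 4×W, and 1×V: area 36 ≤ 36, yield 3·4 + 4·11 + 1·3 = 59.
W has the best ratio (11/2) and is taken to its limit of 4; remaining capacity is filled optimally with the others.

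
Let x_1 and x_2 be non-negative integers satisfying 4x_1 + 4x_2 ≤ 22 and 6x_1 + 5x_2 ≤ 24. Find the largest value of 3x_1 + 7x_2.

The continuous relaxation peaks at (0, 4.8) with value 33.60; rounding to a feasible lattice point costs some objective.
(x_1,x_2)=(0,4): 4·0+4·4=16≤22, 6·0+5·4=20≤24, objective 28.
(x_1,x_2)=(1,3): 4·1+4·3=16≤22, 6·1+5·3=21≤24, objective 24.
(x_1,x_2)=(0,3): 4·0+4·3=12≤22, 6·0+5·3=15≤24, objective 21.
No feasible integer point exceeds 28.

28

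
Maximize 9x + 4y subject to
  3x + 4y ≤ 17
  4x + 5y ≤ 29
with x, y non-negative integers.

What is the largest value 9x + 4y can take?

(x,y)=(5,0) is feasible, giving 45.
(x,y)=(4,1) is feasible, giving 40.
Maximum is 45 at (x,y)=(5,0).

45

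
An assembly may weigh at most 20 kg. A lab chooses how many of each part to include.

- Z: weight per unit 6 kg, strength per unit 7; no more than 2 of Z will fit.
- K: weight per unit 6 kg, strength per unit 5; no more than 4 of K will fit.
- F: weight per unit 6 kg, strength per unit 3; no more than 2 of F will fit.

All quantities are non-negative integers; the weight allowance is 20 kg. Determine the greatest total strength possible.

19

Take 2×Z and 1×K: weight 18 ≤ 20, strength 2·7 + 1·5 = 19.
Z has the best ratio (7/6) and is taken to its limit of 2; remaining capacity is filled optimally with the others.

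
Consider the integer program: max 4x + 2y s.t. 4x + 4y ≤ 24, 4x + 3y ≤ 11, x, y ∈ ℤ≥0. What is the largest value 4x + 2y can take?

10

The continuous relaxation peaks at (2.75, 0) with value 11.00; rounding to a feasible lattice point costs some objective.
(x,y)=(2,1): 4·2+4·1=12≤24, 4·2+3·1=11≤11, objective 10.
(x,y)=(1,2): 4·1+4·2=12≤24, 4·1+3·2=10≤11, objective 8.
(x,y)=(2,0): 4·2+4·0=8≤24, 4·2+3·0=8≤11, objective 8.
No feasible integer point exceeds 10.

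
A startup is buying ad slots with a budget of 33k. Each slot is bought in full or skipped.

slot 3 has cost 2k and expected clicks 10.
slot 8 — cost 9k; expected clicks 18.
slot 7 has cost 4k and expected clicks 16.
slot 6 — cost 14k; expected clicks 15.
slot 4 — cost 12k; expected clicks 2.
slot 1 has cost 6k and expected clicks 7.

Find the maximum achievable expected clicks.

Allowing fractional choices, the relaxed optimum would be about 63.9, but ad slots are indivisible.
slot 3 + slot 8 + slot 7 + slot 6: cost 2 + 9 + 4 + 14 = 29 ≤ 33, expected clicks 10 + 18 + 16 + 15 = 59.
slot 8 + slot 7 + slot 6 + slot 1: cost 9 + 4 + 14 + 6 = 33 ≤ 33, expected clicks 18 + 16 + 15 + 7 = 56.
slot 3 + slot 8 + slot 7 + slot 4 + slot 1: cost 2 + 9 + 4 + 12 + 6 = 33 ≤ 33, expected clicks 10 + 18 + 16 + 2 + 7 = 53.
Best is slot 3, slot 8, slot 7, and slot 6 with total expected clicks 59.

59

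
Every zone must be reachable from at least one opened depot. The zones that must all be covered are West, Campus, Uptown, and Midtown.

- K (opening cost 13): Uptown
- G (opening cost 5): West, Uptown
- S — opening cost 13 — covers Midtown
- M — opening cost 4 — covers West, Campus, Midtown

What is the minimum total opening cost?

This is a weighted set-cover instance.
Choose G and M: together they cover West, Campus, Uptown, Midtown — every zone.
Total opening cost: 5 + 4 = 9.

9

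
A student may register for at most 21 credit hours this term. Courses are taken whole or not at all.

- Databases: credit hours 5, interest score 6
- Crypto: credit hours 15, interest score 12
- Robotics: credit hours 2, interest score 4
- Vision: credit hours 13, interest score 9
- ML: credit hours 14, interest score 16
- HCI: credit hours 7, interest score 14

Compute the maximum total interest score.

30

Databases + Robotics + ML: credit hours 5 + 2 + 14 = 21 ≤ 21, interest score 6 + 4 + 16 = 26.
ML + HCI: credit hours 14 + 7 = 21 ≤ 21, interest score 16 + 14 = 30.
Databases + Robotics + HCI: credit hours 5 + 2 + 7 = 14 ≤ 21, interest score 6 + 4 + 14 = 24.
Best is ML and HCI with total interest score 30.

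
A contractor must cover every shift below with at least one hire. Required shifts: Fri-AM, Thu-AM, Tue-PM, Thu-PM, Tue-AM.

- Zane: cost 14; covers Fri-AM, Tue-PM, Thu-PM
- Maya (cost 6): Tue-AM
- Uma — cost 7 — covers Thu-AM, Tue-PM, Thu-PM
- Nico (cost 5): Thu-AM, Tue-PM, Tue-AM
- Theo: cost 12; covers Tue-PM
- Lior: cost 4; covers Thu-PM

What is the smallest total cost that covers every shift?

The greedy cost-per-new-shift heuristic would pick Nico, Lior, and Zane for 23, but a cheaper cover exists.
Choose Zane and Nico: together they cover Fri-AM, Thu-AM, Tue-PM, Thu-PM, Tue-AM — every shift.
Total cost: 14 + 5 = 19.
No cover costs less than 19.

19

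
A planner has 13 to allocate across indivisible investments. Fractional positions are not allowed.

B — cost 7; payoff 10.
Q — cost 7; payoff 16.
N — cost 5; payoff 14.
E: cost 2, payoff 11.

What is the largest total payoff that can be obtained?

Treat it as a binary knapsack problem.
Q + E: cost 7 + 2 = 9 ≤ 13, payoff 16 + 11 = 27.
Q + N: cost 7 + 5 = 12 ≤ 13, payoff 16 + 14 = 30.
Best is Q and N with total payoff 30.

30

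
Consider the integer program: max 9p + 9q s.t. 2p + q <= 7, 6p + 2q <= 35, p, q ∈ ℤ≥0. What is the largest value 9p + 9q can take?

(p,q)=(0,7) is feasible, giving 63.
(p,q)=(0,6) is feasible, giving 54.
The best lattice point is (0,7), giving 63.

63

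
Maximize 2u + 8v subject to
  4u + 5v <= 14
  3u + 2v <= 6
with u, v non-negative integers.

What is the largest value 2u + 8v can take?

16

(u,v)=(0,2): 4·0+5·2=10≤14, 3·0+2·2=4≤6, objective 16.
(u,v)=(1,1): 4·1+5·1=9≤14, 3·1+2·1=5≤6, objective 10.
(u,v)=(0,1): 4·0+5·1=5≤14, 3·0+2·1=2≤6, objective 8.
No feasible integer point exceeds 16.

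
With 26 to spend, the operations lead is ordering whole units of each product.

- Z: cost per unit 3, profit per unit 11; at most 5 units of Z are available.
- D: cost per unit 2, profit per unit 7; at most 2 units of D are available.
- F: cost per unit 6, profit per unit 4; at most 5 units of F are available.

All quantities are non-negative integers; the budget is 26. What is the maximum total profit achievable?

Z has the best ratio (11/3); taking only Z gives at most 5×11 = 55 (stopped by the supply cap of 5).
Mixing does better — 5×Z, 2×D, and 1×F: cost 25 ≤ 26, profit 5·11 + 2·7 + 1·4 = 73.

73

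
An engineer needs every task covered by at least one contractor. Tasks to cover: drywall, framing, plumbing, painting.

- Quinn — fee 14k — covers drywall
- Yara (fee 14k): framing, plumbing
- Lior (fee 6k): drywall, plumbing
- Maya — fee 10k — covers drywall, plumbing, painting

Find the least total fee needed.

24

This is an integer covering problem.
The greedy cost-per-new-task heuristic would pick Lior, Maya, and Yara for 30, but a cheaper cover exists.
Choose Yara and Maya: together they cover drywall, framing, plumbing, painting — every task.
Total fee: 14 + 10 = 24.
No cover costs less than 24.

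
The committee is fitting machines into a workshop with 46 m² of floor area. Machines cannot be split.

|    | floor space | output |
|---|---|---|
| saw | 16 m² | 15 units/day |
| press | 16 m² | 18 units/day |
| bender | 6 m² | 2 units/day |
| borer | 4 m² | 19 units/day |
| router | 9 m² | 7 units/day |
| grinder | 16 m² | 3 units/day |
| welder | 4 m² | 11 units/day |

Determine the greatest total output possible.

Allowing fractional choices, the relaxed optimum would be about 67.7, but machines are indivisible.
saw + press + borer + router: floor space 16 + 16 + 4 + 9 = 45 ≤ 46, output 15 + 18 + 19 + 7 = 59.
saw + press + borer + welder: floor space 16 + 16 + 4 + 4 = 40 ≤ 46, output 15 + 18 + 19 + 11 = 63.
saw + press + bender + borer + welder: floor space 16 + 16 + 6 + 4 + 4 = 46 ≤ 46, output 15 + 18 + 2 + 19 + 11 = 65.
Best is saw, press, bender, borer, and welder with total output 65.

65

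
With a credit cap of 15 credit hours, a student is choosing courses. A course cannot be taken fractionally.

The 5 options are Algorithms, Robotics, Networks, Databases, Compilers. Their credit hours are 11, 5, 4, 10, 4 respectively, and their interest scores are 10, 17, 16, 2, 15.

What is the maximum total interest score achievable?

Robotics + Compilers: credit hours 5 + 4 = 9 ≤ 15, interest score 17 + 15 = 32.
Robotics + Networks: credit hours 5 + 4 = 9 ≤ 15, interest score 17 + 16 = 33.
Robotics + Networks + Compilers: credit hours 5 + 4 + 4 = 13 ≤ 15, interest score 17 + 16 + 15 = 48.
Best is Robotics, Networks, and Compilers with total interest score 48.

48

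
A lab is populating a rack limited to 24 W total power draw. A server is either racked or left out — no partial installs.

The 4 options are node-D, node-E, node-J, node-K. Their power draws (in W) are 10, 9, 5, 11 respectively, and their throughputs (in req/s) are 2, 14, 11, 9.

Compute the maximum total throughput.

This is an integer program with binary decision variables.
Allowing fractional choices, the relaxed optimum would be about 33.2, but servers are indivisible.
node-D + node-E + node-J: power draw 10 + 9 + 5 = 24 ≤ 24, throughput 2 + 14 + 11 = 27.
node-E + node-J: power draw 9 + 5 = 14 ≤ 24, throughput 14 + 11 = 25.
Best is node-D, node-E, and node-J with total throughput 27.

27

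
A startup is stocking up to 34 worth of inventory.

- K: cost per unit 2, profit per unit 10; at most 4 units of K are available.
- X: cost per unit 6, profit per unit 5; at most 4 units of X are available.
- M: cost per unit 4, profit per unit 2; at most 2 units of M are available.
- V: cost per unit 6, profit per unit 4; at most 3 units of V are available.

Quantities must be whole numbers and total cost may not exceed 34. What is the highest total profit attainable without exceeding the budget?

K has the best ratio (10/2); taking only K gives at most 4×10 = 40 (stopped by the supply cap of 4).
Mixing does better — 4×K and 4×X: cost 32 ≤ 34, profit 4·10 + 4·5 = 60.

60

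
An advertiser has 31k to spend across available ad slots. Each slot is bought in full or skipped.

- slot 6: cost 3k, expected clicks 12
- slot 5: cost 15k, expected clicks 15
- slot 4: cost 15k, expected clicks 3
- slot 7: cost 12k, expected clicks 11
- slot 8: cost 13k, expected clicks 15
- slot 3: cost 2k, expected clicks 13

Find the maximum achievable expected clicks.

51

Treat it as a binary knapsack problem.
slot 6 + slot 7 + slot 8 + slot 3: cost 3 + 12 + 13 + 2 = 30 ≤ 31, expected clicks 12 + 11 + 15 + 13 = 51.
slot 6 + slot 5 + slot 8: cost 3 + 15 + 13 = 31 ≤ 31, expected clicks 12 + 15 + 15 = 42.
slot 5 + slot 8 + slot 3: cost 15 + 13 + 2 = 30 ≤ 31, expected clicks 15 + 15 + 13 = 43.
Best is slot 6, slot 7, slot 8, and slot 3 with total expected clicks 51.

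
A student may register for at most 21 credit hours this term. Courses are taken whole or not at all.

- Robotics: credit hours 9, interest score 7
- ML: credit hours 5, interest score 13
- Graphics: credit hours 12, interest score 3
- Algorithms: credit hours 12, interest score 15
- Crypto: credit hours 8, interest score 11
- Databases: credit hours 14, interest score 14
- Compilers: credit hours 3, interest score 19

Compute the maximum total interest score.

47

ML + Crypto + Compilers: credit hours 5 + 8 + 3 = 16 ≤ 21, interest score 13 + 11 + 19 = 43.
Robotics + ML + Compilers: credit hours 9 + 5 + 3 = 17 ≤ 21, interest score 7 + 13 + 19 = 39.
ML + Algorithms + Compilers: credit hours 5 + 12 + 3 = 20 ≤ 21, interest score 13 + 15 + 19 = 47.
Best is ML, Algorithms, and Compilers with total interest score 47.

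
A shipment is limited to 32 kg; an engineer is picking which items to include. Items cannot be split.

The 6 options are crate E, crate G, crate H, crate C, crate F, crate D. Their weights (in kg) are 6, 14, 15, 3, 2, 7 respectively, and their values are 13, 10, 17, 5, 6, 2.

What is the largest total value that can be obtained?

41

Allowing fractional choices, the relaxed optimum would be about 45.3, but items are indivisible.
crate E + crate H + crate C + crate F: weight 6 + 15 + 3 + 2 = 26 ≤ 32, value 13 + 17 + 5 + 6 = 41.
crate E + crate H + crate F + crate D: weight 6 + 15 + 2 + 7 = 30 ≤ 32, value 13 + 17 + 6 + 2 = 38.
Best is crate E, crate H, crate C, and crate F with total value 41.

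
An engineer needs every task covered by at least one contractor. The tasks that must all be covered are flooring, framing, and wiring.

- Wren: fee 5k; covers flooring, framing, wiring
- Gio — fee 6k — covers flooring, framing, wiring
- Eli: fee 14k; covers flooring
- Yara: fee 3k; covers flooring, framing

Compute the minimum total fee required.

5

The greedy cost-per-new-task heuristic would pick Yara and Wren for 8, but a cheaper cover exists.
Wren alone covers flooring, framing, wiring — every task.
Total fee: 5.
No cover costs less than 5.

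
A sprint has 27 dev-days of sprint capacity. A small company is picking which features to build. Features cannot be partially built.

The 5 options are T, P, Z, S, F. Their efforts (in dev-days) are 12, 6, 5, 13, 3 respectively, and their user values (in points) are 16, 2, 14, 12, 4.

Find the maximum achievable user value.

36

Allowing fractional choices, the relaxed optimum would be about 40.5, but features are indivisible.
T + P + Z + F: effort 12 + 6 + 5 + 3 = 26 ≤ 27, user value 16 + 2 + 14 + 4 = 36.
T + P + Z: effort 12 + 6 + 5 = 23 ≤ 27, user value 16 + 2 + 14 = 32.
T + Z + F: effort 12 + 5 + 3 = 20 ≤ 27, user value 16 + 14 + 4 = 34.
Best is T, P, Z, and F with total user value 36.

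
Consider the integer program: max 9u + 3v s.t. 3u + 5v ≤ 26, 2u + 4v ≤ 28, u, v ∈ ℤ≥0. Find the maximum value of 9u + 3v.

(u,v)=(8,0): 3·8+5·0=24≤26, 2·8+4·0=16≤28, objective 72.
(u,v)=(7,1): 3·7+5·1=26≤26, 2·7+4·1=18≤28, objective 66.
(u,v)=(7,0): 3·7+5·0=21≤26, 2·7+4·0=14≤28, objective 63.
Maximum is 72 at (u,v)=(8,0).

72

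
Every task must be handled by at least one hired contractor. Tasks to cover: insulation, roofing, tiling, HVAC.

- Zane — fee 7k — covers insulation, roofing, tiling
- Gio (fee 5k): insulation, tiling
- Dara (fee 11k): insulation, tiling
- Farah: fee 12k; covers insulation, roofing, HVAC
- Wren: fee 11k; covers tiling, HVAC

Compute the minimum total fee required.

The greedy cost-per-new-task heuristic would pick Zane and Wren for 18, but a cheaper cover exists.
Choose Gio and Farah: together they cover insulation, roofing, tiling, HVAC — every task.
Total fee: 5 + 12 = 17.
No cover costs less than 17.

17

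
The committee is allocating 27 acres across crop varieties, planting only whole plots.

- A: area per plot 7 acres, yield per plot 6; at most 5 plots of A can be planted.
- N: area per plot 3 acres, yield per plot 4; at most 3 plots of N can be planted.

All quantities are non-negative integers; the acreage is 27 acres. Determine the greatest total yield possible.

This is a bounded integer knapsack.
Take 3×A and 2×N: area 27 ≤ 27, yield 3·6 + 2·4 = 26.
No other integer combination yields more.

26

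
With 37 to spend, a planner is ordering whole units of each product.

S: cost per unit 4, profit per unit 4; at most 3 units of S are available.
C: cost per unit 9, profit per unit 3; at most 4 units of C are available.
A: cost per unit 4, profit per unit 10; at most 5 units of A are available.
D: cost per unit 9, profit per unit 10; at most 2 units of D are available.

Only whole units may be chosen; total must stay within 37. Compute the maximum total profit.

A has the best ratio (10/4); taking only A gives at most 5×10 = 50 (stopped by the supply cap of 5).
Mixing does better — 2×S, 5×A, and 1×D: cost 37 ≤ 37, profit 2·4 + 5·10 + 1·10 = 68.

68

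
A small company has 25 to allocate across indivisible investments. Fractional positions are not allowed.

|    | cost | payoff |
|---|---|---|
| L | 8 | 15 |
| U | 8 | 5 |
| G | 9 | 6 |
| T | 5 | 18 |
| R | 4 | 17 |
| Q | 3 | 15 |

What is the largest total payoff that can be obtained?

65

L + T + R + Q: cost 8 + 5 + 4 + 3 = 20 ≤ 25, payoff 15 + 18 + 17 + 15 = 65.
G + T + R + Q: cost 9 + 5 + 4 + 3 = 21 ≤ 25, payoff 6 + 18 + 17 + 15 = 56.
U + T + R + Q: cost 8 + 5 + 4 + 3 = 20 ≤ 25, payoff 5 + 18 + 17 + 15 = 55.
Best is L, T, R, and Q with total payoff 65.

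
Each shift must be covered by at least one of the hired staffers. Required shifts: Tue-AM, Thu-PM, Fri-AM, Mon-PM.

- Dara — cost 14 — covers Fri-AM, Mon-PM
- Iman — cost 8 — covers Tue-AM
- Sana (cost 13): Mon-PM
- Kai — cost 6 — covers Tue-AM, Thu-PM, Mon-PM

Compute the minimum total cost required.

20

Choose Dara and Kai: together they cover Tue-AM, Thu-PM, Fri-AM, Mon-PM — every shift.
Total cost: 14 + 6 = 20.
No cover costs less than 20.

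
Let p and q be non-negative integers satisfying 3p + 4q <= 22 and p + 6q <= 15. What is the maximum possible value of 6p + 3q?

Relaxing integrality, the LP optimum is 44.00 at (p,q) = (7.33, 0), which is not an integer point.
(p,q)=(7,0): 3·7+4·0=21≤22, 1·7+6·0=7≤15, objective 42.
(p,q)=(6,1): 3·6+4·1=22≤22, 1·6+6·1=12≤15, objective 39.
(p,q)=(6,0): 3·6+4·0=18≤22, 1·6+6·0=6≤15, objective 36.
No feasible integer point exceeds 42.

42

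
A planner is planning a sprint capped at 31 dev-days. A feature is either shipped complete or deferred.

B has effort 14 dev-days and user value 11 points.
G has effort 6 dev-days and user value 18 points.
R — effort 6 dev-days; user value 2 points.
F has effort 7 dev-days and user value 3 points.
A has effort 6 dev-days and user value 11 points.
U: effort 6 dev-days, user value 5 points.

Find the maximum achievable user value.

40

G + R + F + A + U: effort 6 + 6 + 7 + 6 + 6 = 31 ≤ 31, user value 18 + 2 + 3 + 11 + 5 = 39.
B + G + A: effort 14 + 6 + 6 = 26 ≤ 31, user value 11 + 18 + 11 = 40.
Best is B, G, and A with total user value 40.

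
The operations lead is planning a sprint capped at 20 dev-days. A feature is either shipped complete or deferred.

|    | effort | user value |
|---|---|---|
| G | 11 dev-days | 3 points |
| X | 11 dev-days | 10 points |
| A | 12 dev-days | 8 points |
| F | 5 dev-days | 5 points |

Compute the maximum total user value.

15

This is an integer program with binary decision variables.
Take X and F: effort 11 + 5 = 16 ≤ 20, user value 10 + 5 = 15.
No other feasible combination does better.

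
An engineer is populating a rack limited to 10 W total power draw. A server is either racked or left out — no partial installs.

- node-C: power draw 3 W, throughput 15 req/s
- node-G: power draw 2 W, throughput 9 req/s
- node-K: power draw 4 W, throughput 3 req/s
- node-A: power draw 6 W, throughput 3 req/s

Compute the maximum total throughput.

Take node-C, node-G, and node-K: power draw 3 + 2 + 4 = 9 ≤ 10, throughput 15 + 9 + 3 = 27.
No other feasible combination does better.

27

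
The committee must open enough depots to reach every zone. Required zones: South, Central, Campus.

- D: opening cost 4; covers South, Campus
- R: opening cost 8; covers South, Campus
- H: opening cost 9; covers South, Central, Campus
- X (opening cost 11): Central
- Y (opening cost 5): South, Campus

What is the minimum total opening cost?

The greedy cost-per-new-zone heuristic would pick D and H for 13, but a cheaper cover exists.
H alone covers South, Central, Campus — every zone.
Total opening cost: 9.
No cover costs less than 9.

9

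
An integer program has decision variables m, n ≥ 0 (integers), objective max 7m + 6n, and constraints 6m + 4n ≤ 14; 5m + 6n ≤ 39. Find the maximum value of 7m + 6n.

19

The continuous relaxation peaks at (0, 3.5) with value 21.00; rounding to a feasible lattice point costs some objective.
(m,n)=(1,2): 6·1+4·2=14≤14, 5·1+6·2=17≤39, objective 19.
(m,n)=(0,3): 6·0+4·3=12≤14, 5·0+6·3=18≤39, objective 18.
(m,n)=(1,1): 6·1+4·1=10≤14, 5·1+6·1=11≤39, objective 13.
Maximum is 19 at (m,n)=(1,2).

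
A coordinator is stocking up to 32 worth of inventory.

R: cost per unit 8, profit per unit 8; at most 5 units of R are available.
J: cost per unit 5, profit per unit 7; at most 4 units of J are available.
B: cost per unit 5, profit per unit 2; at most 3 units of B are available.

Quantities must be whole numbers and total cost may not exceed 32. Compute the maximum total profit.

37

This is a bounded integer knapsack.
J has the best ratio (7/5); taking only J gives at most 4×7 = 28 (stopped by the supply cap of 4).
Mixing does better — 2×R and 3×J: cost 31 ≤ 32, profit 2·8 + 3·7 = 37.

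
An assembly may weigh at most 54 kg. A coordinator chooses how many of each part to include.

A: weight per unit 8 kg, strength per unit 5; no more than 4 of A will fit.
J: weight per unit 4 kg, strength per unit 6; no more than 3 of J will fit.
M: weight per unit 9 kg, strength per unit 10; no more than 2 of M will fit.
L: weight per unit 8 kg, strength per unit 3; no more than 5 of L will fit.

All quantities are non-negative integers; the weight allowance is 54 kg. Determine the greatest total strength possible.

J has the best ratio (6/4); taking only J gives at most 3×6 = 18 (stopped by the supply cap of 3).
Mixing does better — 3×A, 3×J, and 2×M: weight 54 ≤ 54, strength 3·5 + 3·6 + 2·10 = 53.

53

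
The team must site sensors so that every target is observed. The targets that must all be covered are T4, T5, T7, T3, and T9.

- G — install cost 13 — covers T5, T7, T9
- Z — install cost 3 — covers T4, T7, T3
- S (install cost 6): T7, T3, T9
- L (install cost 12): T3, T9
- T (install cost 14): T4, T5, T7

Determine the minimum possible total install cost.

16

This is a weighted set-cover instance.
The greedy cost-per-new-target heuristic would pick Z, S, and G for 22, but a cheaper cover exists.
Choose G and Z: together they cover T4, T5, T7, T3, T9 — every target.
Total install cost: 13 + 3 = 16.
No cover costs less than 16.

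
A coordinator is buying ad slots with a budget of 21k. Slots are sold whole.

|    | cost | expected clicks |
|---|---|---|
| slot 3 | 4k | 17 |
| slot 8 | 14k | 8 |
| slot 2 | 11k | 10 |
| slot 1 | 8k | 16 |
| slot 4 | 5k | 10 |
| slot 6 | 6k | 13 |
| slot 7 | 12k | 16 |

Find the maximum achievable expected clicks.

Take slot 3, slot 1, and slot 6: cost 4 + 8 + 6 = 18 ≤ 21, expected clicks 17 + 16 + 13 = 46.
No other feasible combination does better.

46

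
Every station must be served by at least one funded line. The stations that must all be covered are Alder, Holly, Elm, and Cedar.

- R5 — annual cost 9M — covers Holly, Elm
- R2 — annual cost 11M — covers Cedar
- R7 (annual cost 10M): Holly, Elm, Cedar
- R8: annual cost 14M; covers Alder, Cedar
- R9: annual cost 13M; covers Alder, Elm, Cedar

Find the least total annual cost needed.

The greedy cost-per-new-station heuristic would pick R7 and R9 for 23, but a cheaper cover exists.
Choose R5 and R9: together they cover Alder, Holly, Elm, Cedar — every station.
Total annual cost: 9 + 13 = 22.
No cover costs less than 22.

22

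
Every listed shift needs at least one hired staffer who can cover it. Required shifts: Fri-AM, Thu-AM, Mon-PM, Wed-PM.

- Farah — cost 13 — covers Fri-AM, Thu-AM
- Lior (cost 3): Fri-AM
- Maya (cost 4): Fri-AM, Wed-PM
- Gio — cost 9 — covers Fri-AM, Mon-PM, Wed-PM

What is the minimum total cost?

22

This is a weighted set-cover instance.
The greedy cost-per-new-shift heuristic would pick Maya, Gio, and Farah for 26, but a cheaper cover exists.
Choose Farah and Gio: together they cover Fri-AM, Thu-AM, Mon-PM, Wed-PM — every shift.
Total cost: 13 + 9 = 22.
No cover costs less than 22.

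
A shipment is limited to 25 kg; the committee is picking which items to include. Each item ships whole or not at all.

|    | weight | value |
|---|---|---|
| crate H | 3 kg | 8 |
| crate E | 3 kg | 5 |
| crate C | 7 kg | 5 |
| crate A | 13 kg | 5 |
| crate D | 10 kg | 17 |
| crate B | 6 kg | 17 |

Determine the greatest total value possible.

47

Take crate H, crate E, crate D, and crate B: weight 3 + 3 + 10 + 6 = 22 ≤ 25, value 8 + 5 + 17 + 17 = 47.
No other feasible combination does better.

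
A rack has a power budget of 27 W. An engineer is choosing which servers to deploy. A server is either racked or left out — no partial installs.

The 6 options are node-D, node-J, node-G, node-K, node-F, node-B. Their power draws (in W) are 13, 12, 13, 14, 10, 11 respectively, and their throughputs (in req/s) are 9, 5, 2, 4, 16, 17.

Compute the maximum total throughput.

Allowing fractional choices, the relaxed optimum would be about 37.2, but servers are indivisible.
node-F + node-B: power draw 10 + 11 = 21 ≤ 27, throughput 16 + 17 = 33.
node-D + node-F: power draw 13 + 10 = 23 ≤ 27, throughput 9 + 16 = 25.
node-D + node-B: power draw 13 + 11 = 24 ≤ 27, throughput 9 + 17 = 26.
Best is node-F and node-B with total throughput 33.

33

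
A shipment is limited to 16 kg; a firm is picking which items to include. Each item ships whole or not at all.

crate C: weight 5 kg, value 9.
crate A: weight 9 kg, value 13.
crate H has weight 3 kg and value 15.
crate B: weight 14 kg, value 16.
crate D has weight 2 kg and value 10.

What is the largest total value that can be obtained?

38

Treat it as a binary knapsack problem.
Allowing fractional choices, the relaxed optimum would be about 42.7, but items are indivisible.
crate A + crate H + crate D: weight 9 + 3 + 2 = 14 ≤ 16, value 13 + 15 + 10 = 38.
crate C + crate H + crate D: weight 5 + 3 + 2 = 10 ≤ 16, value 9 + 15 + 10 = 34.
crate C + crate A + crate D: weight 5 + 9 + 2 = 16 ≤ 16, value 9 + 13 + 10 = 32.
Best is crate A, crate H, and crate D with total value 38.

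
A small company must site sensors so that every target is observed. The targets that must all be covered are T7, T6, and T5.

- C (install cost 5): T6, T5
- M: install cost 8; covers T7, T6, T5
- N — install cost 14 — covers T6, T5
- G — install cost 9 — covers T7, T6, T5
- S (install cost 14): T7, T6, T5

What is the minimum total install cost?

This is an integer covering problem.
M alone covers T7, T6, T5 — every target.
Total install cost: 8.

8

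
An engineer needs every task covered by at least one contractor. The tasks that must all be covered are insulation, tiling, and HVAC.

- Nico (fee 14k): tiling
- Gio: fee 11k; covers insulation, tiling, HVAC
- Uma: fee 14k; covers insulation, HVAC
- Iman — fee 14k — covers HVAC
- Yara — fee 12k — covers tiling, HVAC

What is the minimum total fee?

11

Gio alone covers insulation, tiling, HVAC — every task.
Total fee: 11.
No cover costs less than 11.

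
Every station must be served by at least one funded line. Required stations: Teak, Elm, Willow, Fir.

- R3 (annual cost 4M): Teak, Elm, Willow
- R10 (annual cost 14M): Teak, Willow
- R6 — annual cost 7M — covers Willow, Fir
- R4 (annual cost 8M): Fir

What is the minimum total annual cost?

11

Choose R3 and R6: together they cover Teak, Elm, Willow, Fir — every station.
Total annual cost: 4 + 7 = 11.
No cover costs less than 11.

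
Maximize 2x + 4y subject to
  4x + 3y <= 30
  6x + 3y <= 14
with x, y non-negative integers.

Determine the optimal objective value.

16

(x,y)=(0,4): 4·0+3·4=12≤30, 6·0+3·4=12≤14, objective 16.
(x,y)=(0,3): 4·0+3·3=9≤30, 6·0+3·3=9≤14, objective 12.
The best lattice point is (0,4), giving 16.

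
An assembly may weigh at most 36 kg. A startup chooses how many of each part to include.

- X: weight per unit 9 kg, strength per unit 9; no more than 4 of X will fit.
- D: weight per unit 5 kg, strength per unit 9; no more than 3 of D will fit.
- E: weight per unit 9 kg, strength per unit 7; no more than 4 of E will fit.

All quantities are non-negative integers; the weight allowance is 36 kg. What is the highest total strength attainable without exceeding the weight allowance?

D has the best ratio (9/5); taking only D gives at most 3×9 = 27 (stopped by the supply cap of 3).
Mixing does better — 2×X and 3×D: weight 33 ≤ 36, strength 2·9 + 3·9 = 45.

45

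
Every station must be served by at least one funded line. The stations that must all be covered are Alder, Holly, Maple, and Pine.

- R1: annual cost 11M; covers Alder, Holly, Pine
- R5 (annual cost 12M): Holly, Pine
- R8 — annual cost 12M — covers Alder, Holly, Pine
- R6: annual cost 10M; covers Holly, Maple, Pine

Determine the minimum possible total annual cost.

21

This is a weighted set-cover instance.
Choose R1 and R6: together they cover Alder, Holly, Maple, Pine — every station.
Total annual cost: 11 + 10 = 21.
No cover costs less than 21.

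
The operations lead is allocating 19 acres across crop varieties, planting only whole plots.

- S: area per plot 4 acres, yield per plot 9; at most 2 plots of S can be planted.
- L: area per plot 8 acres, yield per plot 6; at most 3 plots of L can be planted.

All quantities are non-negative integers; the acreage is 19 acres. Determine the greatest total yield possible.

24

S has the best ratio (9/4); taking only S gives at most 2×9 = 18 (stopped by the supply cap of 2).
Mixing does better — 2×S and 1×L: area 16 ≤ 19, yield 2·9 + 1·6 = 24.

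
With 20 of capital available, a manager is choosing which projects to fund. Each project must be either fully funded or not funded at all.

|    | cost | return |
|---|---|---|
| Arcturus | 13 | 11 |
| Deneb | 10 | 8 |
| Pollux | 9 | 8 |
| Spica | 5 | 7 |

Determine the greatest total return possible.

18

This is an integer program with binary decision variables.
Arcturus + Spica: cost 13 + 5 = 18 ≤ 20, return 11 + 7 = 18.
Pollux + Spica: cost 9 + 5 = 14 ≤ 20, return 8 + 7 = 15.
Deneb + Pollux: cost 10 + 9 = 19 ≤ 20, return 8 + 8 = 16.
Best is Arcturus and Spica with total return 18.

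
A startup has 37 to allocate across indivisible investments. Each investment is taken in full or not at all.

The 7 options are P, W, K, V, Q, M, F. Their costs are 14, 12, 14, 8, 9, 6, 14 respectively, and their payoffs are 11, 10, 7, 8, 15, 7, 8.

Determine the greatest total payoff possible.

41

Treat it as a binary knapsack problem.
Allowing fractional choices, the relaxed optimum would be about 41.6, but investments are indivisible.
V + Q + M + F: cost 8 + 9 + 6 + 14 = 37 ≤ 37, payoff 8 + 15 + 7 + 8 = 38.
P + V + Q + M: cost 14 + 8 + 9 + 6 = 37 ≤ 37, payoff 11 + 8 + 15 + 7 = 41.
W + V + Q + M: cost 12 + 8 + 9 + 6 = 35 ≤ 37, payoff 10 + 8 + 15 + 7 = 40.
Best is P, V, Q, and M with total payoff 41.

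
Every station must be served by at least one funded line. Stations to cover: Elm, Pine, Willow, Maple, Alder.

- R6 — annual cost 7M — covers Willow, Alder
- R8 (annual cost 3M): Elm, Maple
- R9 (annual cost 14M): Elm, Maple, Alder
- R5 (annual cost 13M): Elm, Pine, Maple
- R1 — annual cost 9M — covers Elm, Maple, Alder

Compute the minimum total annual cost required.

20

The greedy cost-per-new-station heuristic would pick R8, R6, and R5 for 23, but a cheaper cover exists.
Choose R6 and R5: together they cover Elm, Pine, Willow, Maple, Alder — every station.
Total annual cost: 7 + 13 = 20.
No cover costs less than 20.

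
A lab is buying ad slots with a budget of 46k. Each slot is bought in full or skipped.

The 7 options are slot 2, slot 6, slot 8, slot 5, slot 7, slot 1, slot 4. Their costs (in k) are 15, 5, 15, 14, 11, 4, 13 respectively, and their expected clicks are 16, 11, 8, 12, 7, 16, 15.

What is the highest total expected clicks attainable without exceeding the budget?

59

Treat it as a binary knapsack problem.
Allowing fractional choices, the relaxed optimum would be about 65.7, but ad slots are indivisible.
slot 2 + slot 5 + slot 1 + slot 4: cost 15 + 14 + 4 + 13 = 46 ≤ 46, expected clicks 16 + 12 + 16 + 15 = 59.
slot 2 + slot 6 + slot 1 + slot 4: cost 15 + 5 + 4 + 13 = 37 ≤ 46, expected clicks 16 + 11 + 16 + 15 = 58.
Best is slot 2, slot 5, slot 1, and slot 4 with total expected clicks 59.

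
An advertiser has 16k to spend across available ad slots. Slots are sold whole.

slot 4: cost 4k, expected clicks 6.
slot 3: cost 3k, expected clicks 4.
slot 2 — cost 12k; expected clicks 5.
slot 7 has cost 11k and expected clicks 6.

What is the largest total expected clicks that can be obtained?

This is an integer program with binary decision variables.
Allowing fractional choices, the relaxed optimum would be about 14.9, but ad slots are indivisible.
slot 4 + slot 7: cost 4 + 11 = 15 ≤ 16, expected clicks 6 + 6 = 12.
slot 4 + slot 3: cost 4 + 3 = 7 ≤ 16, expected clicks 6 + 4 = 10.
slot 4 + slot 2: cost 4 + 12 = 16 ≤ 16, expected clicks 6 + 5 = 11.
Best is slot 4 and slot 7 with total expected clicks 12.

12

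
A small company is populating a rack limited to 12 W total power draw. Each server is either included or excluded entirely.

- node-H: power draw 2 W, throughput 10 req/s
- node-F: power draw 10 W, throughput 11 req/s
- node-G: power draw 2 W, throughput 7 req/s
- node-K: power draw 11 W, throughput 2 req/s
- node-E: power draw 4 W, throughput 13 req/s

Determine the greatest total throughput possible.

Allowing fractional choices, the relaxed optimum would be about 34.4, but servers are indivisible.
node-H + node-G + node-E: power draw 2 + 2 + 4 = 8 ≤ 12, throughput 10 + 7 + 13 = 30.
node-H + node-E: power draw 2 + 4 = 6 ≤ 12, throughput 10 + 13 = 23.
Best is node-H, node-G, and node-E with total throughput 30.

30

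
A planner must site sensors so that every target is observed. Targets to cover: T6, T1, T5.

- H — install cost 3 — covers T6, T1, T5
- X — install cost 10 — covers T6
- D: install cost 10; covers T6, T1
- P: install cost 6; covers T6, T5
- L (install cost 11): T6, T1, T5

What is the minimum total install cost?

3

This is a weighted set-cover instance.
H alone covers T6, T1, T5 — every target.
Total install cost: 3.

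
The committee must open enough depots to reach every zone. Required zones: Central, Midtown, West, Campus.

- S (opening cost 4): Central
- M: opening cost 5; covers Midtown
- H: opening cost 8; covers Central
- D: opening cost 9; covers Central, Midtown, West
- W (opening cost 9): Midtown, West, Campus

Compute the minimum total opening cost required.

13

The greedy cost-per-new-zone heuristic would pick D and W for 18, but a cheaper cover exists.
Choose S and W: together they cover Central, Midtown, West, Campus — every zone.
Total opening cost: 4 + 9 = 13.
No cover costs less than 13.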